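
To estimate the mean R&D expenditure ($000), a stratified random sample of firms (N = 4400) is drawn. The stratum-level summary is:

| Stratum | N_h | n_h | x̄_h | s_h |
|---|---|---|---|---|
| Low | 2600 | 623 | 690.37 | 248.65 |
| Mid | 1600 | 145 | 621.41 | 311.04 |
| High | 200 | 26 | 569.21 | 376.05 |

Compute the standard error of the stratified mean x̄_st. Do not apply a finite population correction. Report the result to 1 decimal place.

V̂(x̄_st) = Σ W_h² s_h²/n_h, with W_h = N_h/N and N = 4400:
  stratum Low: (2600/4400)²·248.65²/623 = 34.6522
  stratum Mid: (1600/4400)²·311.04²/145 = 88.2265
  stratum High: (200/4400)²·376.05²/26 = 11.2376
V̂(x̄_st) = 134.116
SE(x̄_st) = √134.116 = 11.5809

SE(x̄_st) ≈ 11.6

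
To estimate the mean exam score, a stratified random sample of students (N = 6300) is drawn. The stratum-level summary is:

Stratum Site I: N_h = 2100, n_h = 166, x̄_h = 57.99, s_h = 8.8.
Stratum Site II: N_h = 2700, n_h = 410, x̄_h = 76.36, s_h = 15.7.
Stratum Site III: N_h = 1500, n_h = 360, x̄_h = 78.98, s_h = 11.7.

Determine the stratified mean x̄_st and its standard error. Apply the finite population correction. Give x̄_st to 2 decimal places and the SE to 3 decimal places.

x̄_st ≈ 70.86, SE ≈ 0.397

x̄_st = Σ W_h x̄_h = (2100·57.99 + 2700·76.36 + 1500·78.98)/6300 = 70.86048
V̂(x̄_st) = Σ W_h² (1 − n_h/N_h) s_h²/n_h, with W_h = N_h/N and N = 6300:
  stratum Site I: (2100/6300)²·(1 − 166/2100)·8.8²/166 = 0.0477366
  stratum Site II: (2700/6300)²·(1 − 410/2700)·15.7²/410 = 0.0936556
  stratum Site III: (1500/6300)²·(1 − 360/1500)·11.7²/360 = 0.0163827
V̂(x̄_st) = 0.157775
SE(x̄_st) = √0.157775 = 0.397209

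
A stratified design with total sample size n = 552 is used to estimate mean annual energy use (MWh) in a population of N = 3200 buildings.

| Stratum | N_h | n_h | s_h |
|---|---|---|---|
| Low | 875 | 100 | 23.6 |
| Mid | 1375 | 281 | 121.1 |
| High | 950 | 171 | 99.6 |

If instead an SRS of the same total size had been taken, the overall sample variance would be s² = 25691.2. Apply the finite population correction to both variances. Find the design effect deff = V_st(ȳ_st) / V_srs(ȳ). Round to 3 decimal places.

V̂(ȳ_st) = Σ W_h² (1 − n_h/N_h) s_h²/n_h, with W_h = N_h/N and N = 3200:
  stratum Low: (875/3200)²·(1 − 100/875)·23.6²/100 = 0.368836
  stratum Mid: (1375/3200)²·(1 − 281/1375)·121.1²/281 = 7.66659
  stratum High: (950/3200)²·(1 − 171/950)·99.6²/171 = 4.1926
V_st = 12.228
V_srs = (1 − 552/3200)·25691.2/552 = 38.5135
deff = V_st / V_srs = 12.228/38.5135 = 0.3175

deff ≈ 0.317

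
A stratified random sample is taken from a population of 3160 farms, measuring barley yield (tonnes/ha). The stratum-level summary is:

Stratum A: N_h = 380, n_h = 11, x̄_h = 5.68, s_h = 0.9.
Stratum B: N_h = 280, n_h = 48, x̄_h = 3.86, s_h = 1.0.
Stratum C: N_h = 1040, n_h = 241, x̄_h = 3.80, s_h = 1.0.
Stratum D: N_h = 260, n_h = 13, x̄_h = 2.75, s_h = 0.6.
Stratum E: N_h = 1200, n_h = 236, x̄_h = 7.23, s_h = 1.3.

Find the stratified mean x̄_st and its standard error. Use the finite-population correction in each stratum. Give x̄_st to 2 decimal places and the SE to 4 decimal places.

x̄_st ≈ 5.25, SE ≈ 0.0502

x̄_st = Σ W_h x̄_h = (380·5.68 + 280·3.86 + 1040·3.80 + 260·2.75 + 1200·7.23)/3160 = 5.24753
V̂(x̄_st) = Σ W_h² (1 − n_h/N_h) s_h²/n_h, with W_h = N_h/N and N = 3160:
  stratum A: (380/3160)²·(1 − 11/380)·0.9²/11 = 0.00103402
  stratum B: (280/3160)²·(1 − 48/280)·1.0²/48 = 0.000135528
  stratum C: (1040/3160)²·(1 − 241/1040)·1.0²/241 = 0.000345294
  stratum D: (260/3160)²·(1 − 13/260)·0.6²/13 = 0.000178096
  stratum E: (1200/3160)²·(1 − 236/1200)·1.3²/236 = 0.000829581
V̂(x̄_st) = 0.00252252
SE(x̄_st) = √0.00252252 = 0.0502247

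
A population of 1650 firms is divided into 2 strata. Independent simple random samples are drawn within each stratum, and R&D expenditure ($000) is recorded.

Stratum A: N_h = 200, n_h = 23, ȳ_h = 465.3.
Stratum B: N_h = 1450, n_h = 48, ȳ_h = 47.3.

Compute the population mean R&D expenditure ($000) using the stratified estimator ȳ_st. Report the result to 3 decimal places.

ȳ_st ≈ 97.967

N = Σ N_h = 1650. Stratum weights W_h = N_h/N.
ȳ_st = (200·465.3 + 1450·47.3) / 1650 = 97.96667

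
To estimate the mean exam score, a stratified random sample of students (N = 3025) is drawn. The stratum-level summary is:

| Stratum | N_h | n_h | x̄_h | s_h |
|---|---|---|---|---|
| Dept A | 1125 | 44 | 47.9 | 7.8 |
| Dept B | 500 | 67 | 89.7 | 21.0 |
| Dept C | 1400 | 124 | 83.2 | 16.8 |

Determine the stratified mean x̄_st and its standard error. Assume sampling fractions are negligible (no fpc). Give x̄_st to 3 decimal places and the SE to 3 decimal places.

x̄_st ≈ 71.146, SE ≈ 0.927

x̄_st = Σ W_h x̄_h = (1125·47.9 + 500·89.7 + 1400·83.2)/3025 = 71.14628
V̂(x̄_st) = Σ W_h² s_h²/n_h, with W_h = N_h/N and N = 3025:
  stratum Dept A: (1125/3025)²·7.8²/44 = 0.191245
  stratum Dept B: (500/3025)²·21.0²/67 = 0.179826
  stratum Dept C: (1400/3025)²·16.8²/124 = 0.487531
V̂(x̄_st) = 0.858602
SE(x̄_st) = √0.858602 = 0.926608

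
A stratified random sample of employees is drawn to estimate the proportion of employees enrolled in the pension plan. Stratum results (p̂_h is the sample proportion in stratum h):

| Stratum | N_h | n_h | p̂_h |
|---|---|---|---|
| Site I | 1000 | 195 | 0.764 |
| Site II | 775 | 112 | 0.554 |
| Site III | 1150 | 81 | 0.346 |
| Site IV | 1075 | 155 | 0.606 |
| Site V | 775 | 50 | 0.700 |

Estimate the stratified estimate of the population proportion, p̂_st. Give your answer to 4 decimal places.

N = 4775; stratum weights W_h = N_h/N.
p̂_st = Σ W_h p̂_h = (1000·0.764 + 775·0.554 + 1150·0.346 + 1075·0.606 + 775·0.700)/4775 = 0.58329

p̂_st ≈ 0.5833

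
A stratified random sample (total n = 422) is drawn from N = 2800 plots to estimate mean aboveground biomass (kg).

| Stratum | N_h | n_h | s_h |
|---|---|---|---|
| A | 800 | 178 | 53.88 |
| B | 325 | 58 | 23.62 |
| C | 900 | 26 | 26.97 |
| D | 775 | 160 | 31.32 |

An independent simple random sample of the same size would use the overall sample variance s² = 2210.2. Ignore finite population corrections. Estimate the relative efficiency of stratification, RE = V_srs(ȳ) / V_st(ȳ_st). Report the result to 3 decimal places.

V̂(ȳ_st) = Σ W_h² s_h²/n_h, with W_h = N_h/N and N = 2800:
  stratum A: (800/2800)²·53.88²/178 = 1.33137
  stratum B: (325/2800)²·23.62²/58 = 0.129593
  stratum C: (900/2800)²·26.97²/26 = 2.8904
  stratum D: (775/2800)²·31.32²/160 = 0.46969
V_st = 4.82105
V_srs = s²/n = 2210.2/422 = 5.23744
Relative efficiency = V_srs / V_st = 5.23744/4.82105 = 1.0864

RE ≈ 1.086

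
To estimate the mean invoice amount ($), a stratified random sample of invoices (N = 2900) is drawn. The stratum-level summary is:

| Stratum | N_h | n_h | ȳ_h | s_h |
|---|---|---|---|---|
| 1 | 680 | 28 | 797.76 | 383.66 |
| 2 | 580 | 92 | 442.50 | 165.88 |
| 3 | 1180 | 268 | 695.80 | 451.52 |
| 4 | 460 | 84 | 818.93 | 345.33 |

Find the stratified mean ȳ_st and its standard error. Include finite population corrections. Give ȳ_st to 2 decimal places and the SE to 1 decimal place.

ȳ_st = Σ W_h ȳ_h = (680·797.76 + 580·442.50 + 1180·695.80 + 460·818.93)/2900 = 688.57883
V̂(ȳ_st) = Σ W_h² (1 − n_h/N_h) s_h²/n_h, with W_h = N_h/N and N = 2900:
  stratum 1: (680/2900)²·(1 − 28/680)·383.66²/28 = 277.138
  stratum 2: (580/2900)²·(1 − 92/580)·165.88²/92 = 10.0659
  stratum 3: (1180/2900)²·(1 − 268/1180)·451.52²/268 = 97.3419
  stratum 4: (460/2900)²·(1 − 84/460)·345.33²/84 = 29.1971
V̂(ȳ_st) = 413.743
SE(ȳ_st) = √413.743 = 20.3407

ȳ_st ≈ 688.58, SE ≈ 20.3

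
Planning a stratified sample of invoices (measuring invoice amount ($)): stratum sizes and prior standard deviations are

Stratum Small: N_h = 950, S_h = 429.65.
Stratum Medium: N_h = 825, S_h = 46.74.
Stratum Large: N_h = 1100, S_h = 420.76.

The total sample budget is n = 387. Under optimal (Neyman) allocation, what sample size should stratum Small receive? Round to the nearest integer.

174

Neyman allocation: n_h = n · N_h S_h / Σ N_i S_i, with n = 387.
  stratum Small: N_h·S_h = 950·429.65 = 408167.50
  stratum Medium: N_h·S_h = 825·46.74 = 38560.50
  stratum Large: N_h·S_h = 1100·420.76 = 462836.00
Σ N_h S_h = 909564.00
n for stratum Small = 387·408167.50/909564.00 = 173.667 → 174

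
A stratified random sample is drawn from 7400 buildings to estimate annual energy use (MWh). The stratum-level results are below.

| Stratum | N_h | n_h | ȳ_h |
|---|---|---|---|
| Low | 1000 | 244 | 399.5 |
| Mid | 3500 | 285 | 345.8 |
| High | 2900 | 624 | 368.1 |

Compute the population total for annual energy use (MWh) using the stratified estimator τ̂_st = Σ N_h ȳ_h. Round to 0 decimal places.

τ̂_st ≈ 2677290

τ̂_st = Σ N_h ȳ_h = 1000·399.5 + 3500·345.8 + 2900·368.1 = 2677290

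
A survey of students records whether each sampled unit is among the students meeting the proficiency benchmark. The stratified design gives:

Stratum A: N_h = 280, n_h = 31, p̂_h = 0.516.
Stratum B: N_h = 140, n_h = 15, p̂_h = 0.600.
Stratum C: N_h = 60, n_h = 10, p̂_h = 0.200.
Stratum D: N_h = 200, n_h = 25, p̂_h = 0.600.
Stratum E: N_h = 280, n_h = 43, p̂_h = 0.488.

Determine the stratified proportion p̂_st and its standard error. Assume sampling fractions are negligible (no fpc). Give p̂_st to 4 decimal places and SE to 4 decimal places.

N = 960; stratum weights W_h = N_h/N.
p̂_st = Σ W_h p̂_h = (280·0.516 + 140·0.600 + 60·0.200 + 200·0.600 + 280·0.488)/960 = 0.51783
V̂(p̂_st) = Σ W_h² p̂_h(1−p̂_h)/(n_h−1):
  stratum A: (280/960)²·0.516·0.484/30 = 0.000708186
  stratum B: (140/960)²·0.600·0.400/14 = 0.000364583
  stratum C: (60/960)²·0.200·0.800/9 = 6.94444e-05
  stratum D: (200/960)²·0.600·0.400/24 = 0.000434028
  stratum E: (280/960)²·0.488·0.512/42 = 0.000506074
V̂(p̂_st) = 0.00208232; SE = √V̂ = 0.0456324

p̂_st ≈ 0.5178, SE ≈ 0.0456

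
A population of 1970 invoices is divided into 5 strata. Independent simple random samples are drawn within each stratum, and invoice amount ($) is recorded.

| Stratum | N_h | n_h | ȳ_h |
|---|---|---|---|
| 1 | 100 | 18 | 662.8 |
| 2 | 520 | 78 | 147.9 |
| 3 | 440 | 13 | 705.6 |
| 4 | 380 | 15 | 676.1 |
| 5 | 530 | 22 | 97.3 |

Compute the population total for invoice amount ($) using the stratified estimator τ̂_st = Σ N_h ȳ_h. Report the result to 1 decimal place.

τ̂_st ≈ 762139.0

τ̂_st = Σ N_h ȳ_h = 100·662.8 + 520·147.9 + 440·705.6 + 380·676.1 + 530·97.3 = 762139.0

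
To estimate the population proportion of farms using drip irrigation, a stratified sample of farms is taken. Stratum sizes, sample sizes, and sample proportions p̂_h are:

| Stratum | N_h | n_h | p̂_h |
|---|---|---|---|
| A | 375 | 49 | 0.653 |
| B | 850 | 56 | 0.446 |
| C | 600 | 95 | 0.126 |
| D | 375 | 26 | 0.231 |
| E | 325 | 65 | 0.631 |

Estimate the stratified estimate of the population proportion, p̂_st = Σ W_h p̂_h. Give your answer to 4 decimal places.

N = 2525; stratum weights W_h = N_h/N.
p̂_st = Σ W_h p̂_h = (375·0.653 + 850·0.446 + 600·0.126 + 375·0.231 + 325·0.631)/2525 = 0.39258

p̂_st ≈ 0.3926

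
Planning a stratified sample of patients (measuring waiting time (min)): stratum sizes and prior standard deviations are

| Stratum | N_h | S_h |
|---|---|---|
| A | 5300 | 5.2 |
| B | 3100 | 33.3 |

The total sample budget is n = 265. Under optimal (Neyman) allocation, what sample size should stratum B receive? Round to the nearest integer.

209

Neyman allocation: n_h = n · N_h S_h / Σ N_i S_i, with n = 265.
  stratum A: N_h·S_h = 5300·5.2 = 27560.00
  stratum B: N_h·S_h = 3100·33.3 = 103230.00
Σ N_h S_h = 130790.00
n for stratum B = 265·103230.00/130790.00 = 209.159 → 209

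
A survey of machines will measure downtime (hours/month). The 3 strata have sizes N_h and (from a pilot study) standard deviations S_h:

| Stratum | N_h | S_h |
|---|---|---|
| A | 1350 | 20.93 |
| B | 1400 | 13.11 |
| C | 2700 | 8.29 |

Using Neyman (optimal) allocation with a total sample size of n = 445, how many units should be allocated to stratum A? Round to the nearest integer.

182

Neyman allocation: n_h = n · N_h S_h / Σ N_i S_i, with n = 445.
  stratum A: N_h·S_h = 1350·20.93 = 28255.50
  stratum B: N_h·S_h = 1400·13.11 = 18354.00
  stratum C: N_h·S_h = 2700·8.29 = 22383.00
Σ N_h S_h = 68992.50
n for stratum A = 445·28255.50/68992.50 = 182.247 → 182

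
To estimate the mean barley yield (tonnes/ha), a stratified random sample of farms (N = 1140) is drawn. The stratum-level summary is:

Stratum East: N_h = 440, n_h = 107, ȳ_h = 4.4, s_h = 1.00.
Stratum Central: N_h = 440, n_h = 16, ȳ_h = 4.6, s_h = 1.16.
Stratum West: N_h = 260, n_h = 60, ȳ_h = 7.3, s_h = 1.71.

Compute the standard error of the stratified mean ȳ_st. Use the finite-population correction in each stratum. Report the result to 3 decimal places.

SE(ȳ_st) ≈ 0.123

V̂(ȳ_st) = Σ W_h² (1 − n_h/N_h) s_h²/n_h, with W_h = N_h/N and N = 1140:
  stratum East: (440/1140)²·(1 − 107/440)·1.00²/107 = 0.00105367
  stratum Central: (440/1140)²·(1 − 16/440)·1.16²/16 = 0.0120727
  stratum West: (260/1140)²·(1 − 60/260)·1.71²/60 = 0.00195
V̂(ȳ_st) = 0.0150764
SE(ȳ_st) = √0.0150764 = 0.122786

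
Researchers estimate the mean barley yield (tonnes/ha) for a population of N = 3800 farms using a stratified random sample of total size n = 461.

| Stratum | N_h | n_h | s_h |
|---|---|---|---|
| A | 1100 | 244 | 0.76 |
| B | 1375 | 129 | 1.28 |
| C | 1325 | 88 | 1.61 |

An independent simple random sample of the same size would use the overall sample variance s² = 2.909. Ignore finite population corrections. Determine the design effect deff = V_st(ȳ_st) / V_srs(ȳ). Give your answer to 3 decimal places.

deff ≈ 0.862

V̂(ȳ_st) = Σ W_h² s_h²/n_h, with W_h = N_h/N and N = 3800:
  stratum A: (1100/3800)²·0.76²/244 = 0.000198361
  stratum B: (1375/3800)²·1.28²/129 = 0.00166291
  stratum C: (1325/3800)²·1.61²/88 = 0.00358124
V_st = 0.00544251
V_srs = s²/n = 2.909/461 = 0.0063102
deff = V_st / V_srs = 0.00544251/0.0063102 = 0.8625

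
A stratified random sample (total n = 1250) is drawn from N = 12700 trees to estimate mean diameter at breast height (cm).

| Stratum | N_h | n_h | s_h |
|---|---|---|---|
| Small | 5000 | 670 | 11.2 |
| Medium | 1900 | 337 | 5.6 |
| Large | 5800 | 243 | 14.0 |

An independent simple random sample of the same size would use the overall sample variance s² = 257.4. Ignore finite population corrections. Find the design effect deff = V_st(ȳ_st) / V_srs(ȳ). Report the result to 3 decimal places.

V̂(ȳ_st) = Σ W_h² s_h²/n_h, with W_h = N_h/N and N = 12700:
  stratum Small: (5000/12700)²·11.2²/670 = 0.0290198
  stratum Medium: (1900/12700)²·5.6²/337 = 0.00208279
  stratum Large: (5800/12700)²·14.0²/243 = 0.168228
V_st = 0.199331
V_srs = s²/n = 257.4/1250 = 0.20592
deff = V_st / V_srs = 0.199331/0.20592 = 0.9680

deff ≈ 0.968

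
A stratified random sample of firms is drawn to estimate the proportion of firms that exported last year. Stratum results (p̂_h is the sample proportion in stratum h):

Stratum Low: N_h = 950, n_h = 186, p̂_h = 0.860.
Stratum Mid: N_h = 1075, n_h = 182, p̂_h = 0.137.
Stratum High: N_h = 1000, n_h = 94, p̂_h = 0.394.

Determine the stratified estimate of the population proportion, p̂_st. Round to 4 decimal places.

N = 3025; stratum weights W_h = N_h/N.
p̂_st = Σ W_h p̂_h = (950·0.860 + 1075·0.137 + 1000·0.394)/3025 = 0.44902

p̂_st ≈ 0.4490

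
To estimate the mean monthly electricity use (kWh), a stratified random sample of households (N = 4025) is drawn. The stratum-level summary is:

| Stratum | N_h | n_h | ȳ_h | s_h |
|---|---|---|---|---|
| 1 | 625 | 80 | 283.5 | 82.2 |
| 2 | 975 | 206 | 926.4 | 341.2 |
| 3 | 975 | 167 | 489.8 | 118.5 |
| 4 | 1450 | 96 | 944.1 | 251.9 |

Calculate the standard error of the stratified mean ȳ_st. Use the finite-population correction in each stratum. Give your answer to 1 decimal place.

V̂(ȳ_st) = Σ W_h² (1 − n_h/N_h) s_h²/n_h, with W_h = N_h/N and N = 4025:
  stratum 1: (625/4025)²·(1 − 80/625)·82.2²/80 = 1.77582
  stratum 2: (975/4025)²·(1 − 206/975)·341.2²/206 = 26.1547
  stratum 3: (975/4025)²·(1 − 167/975)·118.5²/167 = 4.08888
  stratum 4: (1450/4025)²·(1 − 96/1450)·251.9²/96 = 80.1014
V̂(ȳ_st) = 112.121
SE(ȳ_st) = √112.121 = 10.5887

SE(ȳ_st) ≈ 10.6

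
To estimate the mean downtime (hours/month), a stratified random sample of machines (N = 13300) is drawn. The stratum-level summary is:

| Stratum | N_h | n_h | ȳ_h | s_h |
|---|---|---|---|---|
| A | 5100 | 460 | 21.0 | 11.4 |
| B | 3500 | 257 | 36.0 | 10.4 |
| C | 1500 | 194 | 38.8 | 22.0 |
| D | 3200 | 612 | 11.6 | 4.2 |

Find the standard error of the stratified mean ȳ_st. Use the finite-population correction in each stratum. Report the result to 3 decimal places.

SE(ȳ_st) ≈ 0.306

V̂(ȳ_st) = Σ W_h² (1 − n_h/N_h) s_h²/n_h, with W_h = N_h/N and N = 13300:
  stratum A: (5100/13300)²·(1 − 460/5100)·11.4²/460 = 0.0377952
  stratum B: (3500/13300)²·(1 − 257/3500)·10.4²/257 = 0.0270051
  stratum C: (1500/13300)²·(1 − 194/1500)·22.0²/194 = 0.0276296
  stratum D: (3200/13300)²·(1 − 612/3200)·4.2²/612 = 0.00134945
V̂(ȳ_st) = 0.0937793
SE(ȳ_st) = √0.0937793 = 0.306234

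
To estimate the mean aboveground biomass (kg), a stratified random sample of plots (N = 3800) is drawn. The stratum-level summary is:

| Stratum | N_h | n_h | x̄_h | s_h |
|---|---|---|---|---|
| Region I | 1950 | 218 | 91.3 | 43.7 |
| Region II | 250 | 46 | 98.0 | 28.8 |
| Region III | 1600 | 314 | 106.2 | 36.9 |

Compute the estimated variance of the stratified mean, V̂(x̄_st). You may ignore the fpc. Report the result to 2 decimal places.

V̂(x̄_st) ≈ 3.15

V̂(x̄_st) = Σ W_h² s_h²/n_h, with W_h = N_h/N and N = 3800:
  stratum Region I: (1950/3800)²·43.7²/218 = 2.30679
  stratum Region II: (250/3800)²·28.8²/46 = 0.0780441
  stratum Region III: (1600/3800)²·36.9²/314 = 0.768769
V̂(x̄_st) = 3.1536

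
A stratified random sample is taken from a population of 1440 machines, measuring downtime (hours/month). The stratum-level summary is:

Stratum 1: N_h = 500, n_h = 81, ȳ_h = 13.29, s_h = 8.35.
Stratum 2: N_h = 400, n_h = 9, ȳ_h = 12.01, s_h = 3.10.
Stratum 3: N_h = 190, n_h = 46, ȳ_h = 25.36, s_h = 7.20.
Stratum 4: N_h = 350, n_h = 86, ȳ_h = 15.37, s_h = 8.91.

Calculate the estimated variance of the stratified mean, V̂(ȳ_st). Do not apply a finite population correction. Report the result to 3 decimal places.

V̂(ȳ_st) = Σ W_h² s_h²/n_h, with W_h = N_h/N and N = 1440:
  stratum 1: (500/1440)²·8.35²/81 = 0.103777
  stratum 2: (400/1440)²·3.10²/9 = 0.0823903
  stratum 3: (190/1440)²·7.20²/46 = 0.0196196
  stratum 4: (350/1440)²·8.91²/86 = 0.0545341
V̂(ȳ_st) = 0.260321

V̂(ȳ_st) ≈ 0.260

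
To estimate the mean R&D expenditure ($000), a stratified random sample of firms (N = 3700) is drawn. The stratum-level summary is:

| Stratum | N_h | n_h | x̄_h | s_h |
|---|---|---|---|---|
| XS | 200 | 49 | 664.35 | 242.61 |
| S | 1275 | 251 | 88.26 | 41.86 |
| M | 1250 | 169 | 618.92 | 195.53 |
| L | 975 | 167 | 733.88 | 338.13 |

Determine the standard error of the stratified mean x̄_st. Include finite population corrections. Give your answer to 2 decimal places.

V̂(x̄_st) = Σ W_h² (1 − n_h/N_h) s_h²/n_h, with W_h = N_h/N and N = 3700:
  stratum XS: (200/3700)²·(1 − 49/200)·242.61²/49 = 2.64987
  stratum S: (1275/3700)²·(1 − 251/1275)·41.86²/251 = 0.665781
  stratum M: (1250/3700)²·(1 − 169/1250)·195.53²/169 = 22.3292
  stratum L: (975/3700)²·(1 − 167/975)·338.13²/167 = 39.397
V̂(x̄_st) = 65.0418
SE(x̄_st) = √65.0418 = 8.06485

SE(x̄_st) ≈ 8.06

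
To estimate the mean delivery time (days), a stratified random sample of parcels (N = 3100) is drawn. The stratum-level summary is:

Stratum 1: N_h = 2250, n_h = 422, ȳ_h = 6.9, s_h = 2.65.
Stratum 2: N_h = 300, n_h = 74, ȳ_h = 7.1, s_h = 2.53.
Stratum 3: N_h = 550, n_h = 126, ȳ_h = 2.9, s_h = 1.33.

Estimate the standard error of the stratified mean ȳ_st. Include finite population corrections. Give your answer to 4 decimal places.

V̂(ȳ_st) = Σ W_h² (1 − n_h/N_h) s_h²/n_h, with W_h = N_h/N and N = 3100:
  stratum 1: (2250/3100)²·(1 − 422/2250)·2.65²/422 = 0.00712221
  stratum 2: (300/3100)²·(1 − 74/300)·2.53²/74 = 0.000610261
  stratum 3: (550/3100)²·(1 − 126/550)·1.33²/126 = 0.000340673
V̂(ȳ_st) = 0.00807314
SE(ȳ_st) = √0.00807314 = 0.0898507

SE(ȳ_st) ≈ 0.0899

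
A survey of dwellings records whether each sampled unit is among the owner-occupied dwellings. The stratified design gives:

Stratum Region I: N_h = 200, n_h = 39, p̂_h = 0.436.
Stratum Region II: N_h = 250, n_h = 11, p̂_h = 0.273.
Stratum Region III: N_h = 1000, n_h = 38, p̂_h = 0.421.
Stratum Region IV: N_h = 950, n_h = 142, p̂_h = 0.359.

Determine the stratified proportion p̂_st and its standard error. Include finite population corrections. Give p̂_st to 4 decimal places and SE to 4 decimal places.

p̂_st ≈ 0.3823, SE ≈ 0.0395

N = 2400; stratum weights W_h = N_h/N.
p̂_st = Σ W_h p̂_h = (200·0.436 + 250·0.273 + 1000·0.421 + 950·0.359)/2400 = 0.38229
V̂(p̂_st) = Σ W_h² (1 − n_h/N_h) p̂_h(1−p̂_h)/(n_h−1):
  stratum Region I: (200/2400)²·(1 − 39/200)·0.436·0.564/38 = 3.61756e-05
  stratum Region II: (250/2400)²·(1 − 11/250)·0.273·0.727/10 = 0.000205879
  stratum Region III: (1000/2400)²·(1 − 38/1000)·0.421·0.579/37 = 0.0011003
  stratum Region IV: (950/2400)²·(1 − 142/950)·0.359·0.641/141 = 0.000217493
V̂(p̂_st) = 0.00155985; SE = √V̂ = 0.0394949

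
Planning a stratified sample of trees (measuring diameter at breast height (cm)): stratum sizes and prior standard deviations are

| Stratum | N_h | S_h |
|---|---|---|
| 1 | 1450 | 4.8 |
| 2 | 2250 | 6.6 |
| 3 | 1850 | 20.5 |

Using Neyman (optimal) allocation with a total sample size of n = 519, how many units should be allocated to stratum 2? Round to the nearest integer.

129

Neyman allocation: n_h = n · N_h S_h / Σ N_i S_i, with n = 519.
  stratum 1: N_h·S_h = 1450·4.8 = 6960.00
  stratum 2: N_h·S_h = 2250·6.6 = 14850.00
  stratum 3: N_h·S_h = 1850·20.5 = 37925.00
Σ N_h S_h = 59735.00
n for stratum 2 = 519·14850.00/59735.00 = 129.022 → 129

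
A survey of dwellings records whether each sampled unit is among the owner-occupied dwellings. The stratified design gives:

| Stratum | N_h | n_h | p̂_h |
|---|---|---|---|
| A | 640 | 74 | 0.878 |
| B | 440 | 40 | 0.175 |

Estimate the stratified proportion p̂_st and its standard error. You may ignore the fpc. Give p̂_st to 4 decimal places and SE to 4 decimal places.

p̂_st ≈ 0.5916, SE ≈ 0.0336

N = 1080; stratum weights W_h = N_h/N.
p̂_st = Σ W_h p̂_h = (640·0.878 + 440·0.175)/1080 = 0.59159
V̂(p̂_st) = Σ W_h² p̂_h(1−p̂_h)/(n_h−1):
  stratum A: (640/1080)²·0.878·0.122/73 = 0.000515281
  stratum B: (440/1080)²·0.175·0.825/39 = 0.000614448
V̂(p̂_st) = 0.00112973; SE = √V̂ = 0.0336114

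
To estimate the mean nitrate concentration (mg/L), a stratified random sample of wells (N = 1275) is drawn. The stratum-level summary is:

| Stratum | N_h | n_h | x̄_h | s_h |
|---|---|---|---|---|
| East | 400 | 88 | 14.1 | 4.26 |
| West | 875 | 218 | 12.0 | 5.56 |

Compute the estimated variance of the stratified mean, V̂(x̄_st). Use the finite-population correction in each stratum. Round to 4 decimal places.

V̂(x̄_st) ≈ 0.0660

V̂(x̄_st) = Σ W_h² (1 − n_h/N_h) s_h²/n_h, with W_h = N_h/N and N = 1275:
  stratum East: (400/1275)²·(1 − 88/400)·4.26²/88 = 0.0158318
  stratum West: (875/1275)²·(1 − 218/875)·5.56²/218 = 0.0501471
V̂(x̄_st) = 0.065979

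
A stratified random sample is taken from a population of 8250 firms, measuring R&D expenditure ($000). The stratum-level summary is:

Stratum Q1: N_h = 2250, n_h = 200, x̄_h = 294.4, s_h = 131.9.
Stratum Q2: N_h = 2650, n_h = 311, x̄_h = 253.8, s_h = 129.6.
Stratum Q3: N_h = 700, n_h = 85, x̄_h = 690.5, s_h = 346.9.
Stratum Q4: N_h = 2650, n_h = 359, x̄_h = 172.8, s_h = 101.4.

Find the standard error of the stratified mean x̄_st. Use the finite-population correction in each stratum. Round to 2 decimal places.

V̂(x̄_st) = Σ W_h² (1 − n_h/N_h) s_h²/n_h, with W_h = N_h/N and N = 8250:
  stratum Q1: (2250/8250)²·(1 − 200/2250)·131.9²/200 = 5.89506
  stratum Q2: (2650/8250)²·(1 − 311/2650)·129.6²/311 = 4.91833
  stratum Q3: (700/8250)²·(1 − 85/700)·346.9²/85 = 8.95478
  stratum Q4: (2650/8250)²·(1 − 359/2650)·101.4²/359 = 2.55473
V̂(x̄_st) = 22.3229
SE(x̄_st) = √22.3229 = 4.72471

SE(x̄_st) ≈ 4.72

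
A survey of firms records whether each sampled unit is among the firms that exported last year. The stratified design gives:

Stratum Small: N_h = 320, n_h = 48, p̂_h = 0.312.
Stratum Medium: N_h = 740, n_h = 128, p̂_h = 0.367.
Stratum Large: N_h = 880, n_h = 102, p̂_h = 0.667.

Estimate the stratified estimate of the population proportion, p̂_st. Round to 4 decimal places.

N = 1940; stratum weights W_h = N_h/N.
p̂_st = Σ W_h p̂_h = (320·0.312 + 740·0.367 + 880·0.667)/1940 = 0.49401

p̂_st ≈ 0.4940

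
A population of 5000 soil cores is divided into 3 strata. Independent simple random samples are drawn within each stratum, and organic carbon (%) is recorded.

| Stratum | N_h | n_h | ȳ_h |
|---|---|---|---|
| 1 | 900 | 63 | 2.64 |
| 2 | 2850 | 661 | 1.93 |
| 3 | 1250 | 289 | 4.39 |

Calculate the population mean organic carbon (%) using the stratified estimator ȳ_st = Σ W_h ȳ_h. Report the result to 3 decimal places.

N = Σ N_h = 5000. Stratum weights W_h = N_h/N.
ȳ_st = (900·2.64 + 2850·1.93 + 1250·4.39) / 5000 = 2.67280

ȳ_st ≈ 2.673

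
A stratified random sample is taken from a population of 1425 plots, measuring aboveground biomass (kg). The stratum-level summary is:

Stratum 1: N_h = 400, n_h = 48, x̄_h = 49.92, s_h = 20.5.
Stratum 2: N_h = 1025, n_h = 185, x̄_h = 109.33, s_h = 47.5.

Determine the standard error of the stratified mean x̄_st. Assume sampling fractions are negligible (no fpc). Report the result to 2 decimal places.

V̂(x̄_st) = Σ W_h² s_h²/n_h, with W_h = N_h/N and N = 1425:
  stratum 1: (400/1425)²·20.5²/48 = 0.689853
  stratum 2: (1025/1425)²·47.5²/185 = 6.31006
V̂(x̄_st) = 6.99991
SE(x̄_st) = √6.99991 = 2.64573

SE(x̄_st) ≈ 2.65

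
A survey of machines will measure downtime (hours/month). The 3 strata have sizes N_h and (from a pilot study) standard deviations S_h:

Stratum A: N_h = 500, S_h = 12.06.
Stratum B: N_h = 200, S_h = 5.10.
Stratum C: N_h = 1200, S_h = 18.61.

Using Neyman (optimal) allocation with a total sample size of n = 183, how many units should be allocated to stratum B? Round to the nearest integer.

Neyman allocation: n_h = n · N_h S_h / Σ N_i S_i, with n = 183.
  stratum A: N_h·S_h = 500·12.06 = 6030.00
  stratum B: N_h·S_h = 200·5.10 = 1020.00
  stratum C: N_h·S_h = 1200·18.61 = 22332.00
Σ N_h S_h = 29382.00
n for stratum B = 183·1020.00/29382.00 = 6.353 → 6

6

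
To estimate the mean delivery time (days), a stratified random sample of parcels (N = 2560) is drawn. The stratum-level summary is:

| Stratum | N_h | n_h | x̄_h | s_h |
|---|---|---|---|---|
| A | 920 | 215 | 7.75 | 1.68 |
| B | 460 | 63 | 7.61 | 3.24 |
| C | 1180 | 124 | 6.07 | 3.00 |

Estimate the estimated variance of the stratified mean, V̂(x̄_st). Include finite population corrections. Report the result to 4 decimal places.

V̂(x̄_st) ≈ 0.0197

V̂(x̄_st) = Σ W_h² (1 − n_h/N_h) s_h²/n_h, with W_h = N_h/N and N = 2560:
  stratum A: (920/2560)²·(1 − 215/920)·1.68²/215 = 0.0012992
  stratum B: (460/2560)²·(1 − 63/460)·3.24²/63 = 0.00464321
  stratum C: (1180/2560)²·(1 − 124/1180)·3.00²/124 = 0.0138002
V̂(x̄_st) = 0.0197427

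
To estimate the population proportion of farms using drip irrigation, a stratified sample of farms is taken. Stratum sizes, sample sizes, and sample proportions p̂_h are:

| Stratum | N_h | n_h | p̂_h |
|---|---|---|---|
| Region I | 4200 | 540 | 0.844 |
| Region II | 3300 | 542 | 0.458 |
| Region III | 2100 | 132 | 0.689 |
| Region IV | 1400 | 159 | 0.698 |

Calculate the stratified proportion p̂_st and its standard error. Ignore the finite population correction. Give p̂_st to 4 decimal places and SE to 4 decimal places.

N = 11000; stratum weights W_h = N_h/N.
p̂_st = Σ W_h p̂_h = (4200·0.844 + 3300·0.458 + 2100·0.689 + 1400·0.698)/11000 = 0.68003
V̂(p̂_st) = Σ W_h² p̂_h(1−p̂_h)/(n_h−1):
  stratum Region I: (4200/11000)²·0.844·0.156/539 = 3.56116e-05
  stratum Region II: (3300/11000)²·0.458·0.542/541 = 4.12962e-05
  stratum Region III: (2100/11000)²·0.689·0.311/131 = 5.96158e-05
  stratum Region IV: (1400/11000)²·0.698·0.302/158 = 2.16111e-05
V̂(p̂_st) = 0.000158135; SE = √V̂ = 0.0125752

p̂_st ≈ 0.6800, SE ≈ 0.0126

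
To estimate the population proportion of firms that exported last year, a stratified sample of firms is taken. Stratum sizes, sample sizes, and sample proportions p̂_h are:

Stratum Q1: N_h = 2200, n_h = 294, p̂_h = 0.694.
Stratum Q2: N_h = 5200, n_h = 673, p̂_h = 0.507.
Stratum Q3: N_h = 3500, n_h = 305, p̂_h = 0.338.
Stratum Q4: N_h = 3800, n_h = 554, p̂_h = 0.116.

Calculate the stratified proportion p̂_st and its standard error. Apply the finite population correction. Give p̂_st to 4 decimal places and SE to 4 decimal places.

p̂_st ≈ 0.3937, SE ≈ 0.0102

N = 14700; stratum weights W_h = N_h/N.
p̂_st = Σ W_h p̂_h = (2200·0.694 + 5200·0.507 + 3500·0.338 + 3800·0.116)/14700 = 0.39367
V̂(p̂_st) = Σ W_h² (1 − n_h/N_h) p̂_h(1−p̂_h)/(n_h−1):
  stratum Q1: (2200/14700)²·(1 − 294/2200)·0.694·0.306/293 = 1.40645e-05
  stratum Q2: (5200/14700)²·(1 − 673/5200)·0.507·0.493/672 = 4.05196e-05
  stratum Q3: (3500/14700)²·(1 − 305/3500)·0.338·0.662/304 = 3.80895e-05
  stratum Q4: (3800/14700)²·(1 − 554/3800)·0.116·0.884/553 = 1.05848e-05
V̂(p̂_st) = 0.000103258; SE = √V̂ = 0.0101616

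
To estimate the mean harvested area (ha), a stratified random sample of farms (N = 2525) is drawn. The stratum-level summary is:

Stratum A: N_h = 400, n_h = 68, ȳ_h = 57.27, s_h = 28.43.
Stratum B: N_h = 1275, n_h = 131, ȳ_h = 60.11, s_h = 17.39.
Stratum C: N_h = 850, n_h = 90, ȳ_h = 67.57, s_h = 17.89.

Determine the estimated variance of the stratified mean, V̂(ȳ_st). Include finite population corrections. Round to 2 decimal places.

V̂(ȳ_st) ≈ 1.14

V̂(ȳ_st) = Σ W_h² (1 − n_h/N_h) s_h²/n_h, with W_h = N_h/N and N = 2525:
  stratum A: (400/2525)²·(1 − 68/400)·28.43²/68 = 0.247583
  stratum B: (1275/2525)²·(1 − 131/1275)·17.39²/131 = 0.528131
  stratum C: (850/2525)²·(1 − 90/850)·17.89²/90 = 0.36032
V̂(ȳ_st) = 1.13603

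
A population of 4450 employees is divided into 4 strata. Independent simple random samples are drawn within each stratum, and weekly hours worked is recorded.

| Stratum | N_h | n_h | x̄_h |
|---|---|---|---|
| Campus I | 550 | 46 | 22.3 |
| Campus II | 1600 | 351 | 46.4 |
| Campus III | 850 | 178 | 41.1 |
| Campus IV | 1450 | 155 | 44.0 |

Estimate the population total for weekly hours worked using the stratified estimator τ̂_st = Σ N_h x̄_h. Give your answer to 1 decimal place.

τ̂_st = Σ N_h x̄_h = 550·22.3 + 1600·46.4 + 850·41.1 + 1450·44.0 = 185240.0

τ̂_st ≈ 185240.0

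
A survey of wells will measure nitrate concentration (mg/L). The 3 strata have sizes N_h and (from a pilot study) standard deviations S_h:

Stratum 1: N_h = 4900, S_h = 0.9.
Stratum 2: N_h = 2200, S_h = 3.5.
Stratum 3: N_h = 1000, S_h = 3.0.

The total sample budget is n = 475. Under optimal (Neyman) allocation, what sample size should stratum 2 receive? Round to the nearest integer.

242

Neyman allocation: n_h = n · N_h S_h / Σ N_i S_i, with n = 475.
  stratum 1: N_h·S_h = 4900·0.9 = 4410.00
  stratum 2: N_h·S_h = 2200·3.5 = 7700.00
  stratum 3: N_h·S_h = 1000·3.0 = 3000.00
Σ N_h S_h = 15110.00
n for stratum 2 = 475·7700.00/15110.00 = 242.058 → 242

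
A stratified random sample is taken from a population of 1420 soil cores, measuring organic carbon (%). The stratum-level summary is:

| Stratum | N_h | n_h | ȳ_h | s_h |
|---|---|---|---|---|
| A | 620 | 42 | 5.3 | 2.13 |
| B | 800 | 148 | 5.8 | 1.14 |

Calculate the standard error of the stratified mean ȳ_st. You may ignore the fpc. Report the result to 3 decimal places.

SE(ȳ_st) ≈ 0.153

V̂(ȳ_st) = Σ W_h² s_h²/n_h, with W_h = N_h/N and N = 1420:
  stratum A: (620/1420)²·2.13²/42 = 0.0205929
  stratum B: (800/1420)²·1.14²/148 = 0.00278709
V̂(ȳ_st) = 0.0233799
SE(ȳ_st) = √0.0233799 = 0.152905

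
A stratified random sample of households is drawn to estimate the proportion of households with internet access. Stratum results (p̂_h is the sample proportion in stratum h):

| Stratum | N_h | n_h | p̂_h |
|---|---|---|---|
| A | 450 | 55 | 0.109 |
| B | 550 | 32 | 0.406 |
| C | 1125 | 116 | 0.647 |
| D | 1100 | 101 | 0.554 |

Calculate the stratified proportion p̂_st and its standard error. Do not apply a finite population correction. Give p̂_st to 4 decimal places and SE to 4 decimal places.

p̂_st ≈ 0.4991, SE ≈ 0.0281

N = 3225; stratum weights W_h = N_h/N.
p̂_st = Σ W_h p̂_h = (450·0.109 + 550·0.406 + 1125·0.647 + 1100·0.554)/3225 = 0.49911
V̂(p̂_st) = Σ W_h² p̂_h(1−p̂_h)/(n_h−1):
  stratum A: (450/3225)²·0.109·0.891/54 = 3.50168e-05
  stratum B: (550/3225)²·0.406·0.594/31 = 0.000226265
  stratum C: (1125/3225)²·0.647·0.353/115 = 0.000241672
  stratum D: (1100/3225)²·0.554·0.446/100 = 0.000287455
V̂(p̂_st) = 0.000790409; SE = √V̂ = 0.0281142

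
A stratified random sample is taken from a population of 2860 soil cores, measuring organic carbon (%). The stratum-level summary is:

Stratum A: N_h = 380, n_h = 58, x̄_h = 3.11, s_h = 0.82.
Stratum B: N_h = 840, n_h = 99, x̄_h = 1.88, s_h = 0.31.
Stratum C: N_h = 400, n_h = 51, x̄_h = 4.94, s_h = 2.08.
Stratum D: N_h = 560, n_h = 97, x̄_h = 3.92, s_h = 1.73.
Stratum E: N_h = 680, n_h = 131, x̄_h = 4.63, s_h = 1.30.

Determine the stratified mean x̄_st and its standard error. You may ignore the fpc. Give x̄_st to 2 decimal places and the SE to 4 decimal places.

x̄_st = Σ W_h x̄_h = (380·3.11 + 840·1.88 + 400·4.94 + 560·3.92 + 680·4.63)/2860 = 3.52469
V̂(x̄_st) = Σ W_h² s_h²/n_h, with W_h = N_h/N and N = 2860:
  stratum A: (380/2860)²·0.82²/58 = 0.000204661
  stratum B: (840/2860)²·0.31²/99 = 8.37365e-05
  stratum C: (400/2860)²·2.08²/51 = 0.00165937
  stratum D: (560/2860)²·1.73²/97 = 0.00118294
  stratum E: (680/2860)²·1.30²/131 = 0.000729292
V̂(x̄_st) = 0.00386001
SE(x̄_st) = √0.00386001 = 0.062129

x̄_st ≈ 3.52, SE ≈ 0.0621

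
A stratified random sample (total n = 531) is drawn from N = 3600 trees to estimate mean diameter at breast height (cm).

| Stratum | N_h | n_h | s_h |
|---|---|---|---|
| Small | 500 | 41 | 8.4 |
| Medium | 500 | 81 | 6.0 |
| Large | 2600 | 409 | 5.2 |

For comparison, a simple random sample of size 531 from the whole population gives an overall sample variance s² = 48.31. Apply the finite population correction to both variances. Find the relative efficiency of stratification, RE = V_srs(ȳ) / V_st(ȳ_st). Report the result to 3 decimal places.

RE ≈ 1.162

V̂(ȳ_st) = Σ W_h² (1 − n_h/N_h) s_h²/n_h, with W_h = N_h/N and N = 3600:
  stratum Small: (500/3600)²·(1 − 41/500)·8.4²/41 = 0.0304756
  stratum Medium: (500/3600)²·(1 − 81/500)·6.0²/81 = 0.0071845
  stratum Large: (2600/3600)²·(1 − 409/2600)·5.2²/409 = 0.0290599
V_st = 0.06672
V_srs = (1 − 531/3600)·48.31/531 = 0.0775598
Relative efficiency = V_srs / V_st = 0.0775598/0.06672 = 1.1625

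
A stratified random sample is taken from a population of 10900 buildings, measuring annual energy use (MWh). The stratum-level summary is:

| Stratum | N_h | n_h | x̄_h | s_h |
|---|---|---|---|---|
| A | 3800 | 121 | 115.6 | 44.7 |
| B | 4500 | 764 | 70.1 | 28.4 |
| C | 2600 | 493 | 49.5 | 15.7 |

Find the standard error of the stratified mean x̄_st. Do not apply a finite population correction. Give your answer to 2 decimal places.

SE(x̄_st) ≈ 1.49

V̂(x̄_st) = Σ W_h² s_h²/n_h, with W_h = N_h/N and N = 10900:
  stratum A: (3800/10900)²·44.7²/121 = 2.00698
  stratum B: (4500/10900)²·28.4²/764 = 0.179935
  stratum C: (2600/10900)²·15.7²/493 = 0.0284476
V̂(x̄_st) = 2.21537
SE(x̄_st) = √2.21537 = 1.48841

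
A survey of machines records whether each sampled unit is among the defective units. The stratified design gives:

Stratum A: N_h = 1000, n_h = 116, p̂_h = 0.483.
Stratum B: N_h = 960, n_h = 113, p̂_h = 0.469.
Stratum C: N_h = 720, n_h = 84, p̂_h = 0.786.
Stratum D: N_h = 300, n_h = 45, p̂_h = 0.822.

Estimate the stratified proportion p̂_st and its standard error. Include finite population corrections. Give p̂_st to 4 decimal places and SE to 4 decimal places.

p̂_st ≈ 0.5858, SE ≈ 0.0235

N = 2980; stratum weights W_h = N_h/N.
p̂_st = Σ W_h p̂_h = (1000·0.483 + 960·0.469 + 720·0.786 + 300·0.822)/2980 = 0.58583
V̂(p̂_st) = Σ W_h² (1 − n_h/N_h) p̂_h(1−p̂_h)/(n_h−1):
  stratum A: (1000/2980)²·(1 − 116/1000)·0.483·0.517/115 = 0.000216152
  stratum B: (960/2980)²·(1 − 113/960)·0.469·0.531/112 = 0.000203597
  stratum C: (720/2980)²·(1 − 84/720)·0.786·0.214/83 = 0.0001045
  stratum D: (300/2980)²·(1 − 45/300)·0.822·0.178/44 = 2.86463e-05
V̂(p̂_st) = 0.000552895; SE = √V̂ = 0.0235137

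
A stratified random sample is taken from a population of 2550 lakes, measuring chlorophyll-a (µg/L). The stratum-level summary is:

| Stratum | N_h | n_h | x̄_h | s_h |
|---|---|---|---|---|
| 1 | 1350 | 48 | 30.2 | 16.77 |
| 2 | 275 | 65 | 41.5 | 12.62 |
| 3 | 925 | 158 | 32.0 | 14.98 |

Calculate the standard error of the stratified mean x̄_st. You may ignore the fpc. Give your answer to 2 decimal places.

SE(x̄_st) ≈ 1.36

V̂(x̄_st) = Σ W_h² s_h²/n_h, with W_h = N_h/N and N = 2550:
  stratum 1: (1350/2550)²·16.77²/48 = 1.64215
  stratum 2: (275/2550)²·12.62²/65 = 0.0284964
  stratum 3: (925/2550)²·14.98²/158 = 0.186883
V̂(x̄_st) = 1.85753
SE(x̄_st) = √1.85753 = 1.36291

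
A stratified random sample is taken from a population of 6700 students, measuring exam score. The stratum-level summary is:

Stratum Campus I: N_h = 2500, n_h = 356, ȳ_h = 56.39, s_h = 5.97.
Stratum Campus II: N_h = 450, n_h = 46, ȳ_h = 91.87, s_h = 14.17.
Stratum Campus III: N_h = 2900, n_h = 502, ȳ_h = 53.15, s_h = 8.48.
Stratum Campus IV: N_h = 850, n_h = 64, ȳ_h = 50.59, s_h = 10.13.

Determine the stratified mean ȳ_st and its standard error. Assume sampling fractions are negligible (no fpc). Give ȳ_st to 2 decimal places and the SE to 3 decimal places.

ȳ_st = Σ W_h ȳ_h = (2500·56.39 + 450·91.87 + 2900·53.15 + 850·50.59)/6700 = 56.63478
V̂(ȳ_st) = Σ W_h² s_h²/n_h, with W_h = N_h/N and N = 6700:
  stratum Campus I: (2500/6700)²·5.97²/356 = 0.0139389
  stratum Campus II: (450/6700)²·14.17²/46 = 0.0196905
  stratum Campus III: (2900/6700)²·8.48²/502 = 0.026837
  stratum Campus IV: (850/6700)²·10.13²/64 = 0.0258064
V̂(ȳ_st) = 0.0862729
SE(ȳ_st) = √0.0862729 = 0.293722

ȳ_st ≈ 56.63, SE ≈ 0.294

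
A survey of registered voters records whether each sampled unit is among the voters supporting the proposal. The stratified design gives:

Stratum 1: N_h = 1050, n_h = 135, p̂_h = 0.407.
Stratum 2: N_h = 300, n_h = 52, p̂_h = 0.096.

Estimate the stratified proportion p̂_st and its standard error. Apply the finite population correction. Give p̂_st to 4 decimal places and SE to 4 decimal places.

p̂_st ≈ 0.3379, SE ≈ 0.0319

N = 1350; stratum weights W_h = N_h/N.
p̂_st = Σ W_h p̂_h = (1050·0.407 + 300·0.096)/1350 = 0.33789
V̂(p̂_st) = Σ W_h² (1 − n_h/N_h) p̂_h(1−p̂_h)/(n_h−1):
  stratum 1: (1050/1350)²·(1 − 135/1050)·0.407·0.593/134 = 0.000949483
  stratum 2: (300/1350)²·(1 − 52/300)·0.096·0.904/51 = 6.94664e-05
V̂(p̂_st) = 0.00101895; SE = √V̂ = 0.031921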